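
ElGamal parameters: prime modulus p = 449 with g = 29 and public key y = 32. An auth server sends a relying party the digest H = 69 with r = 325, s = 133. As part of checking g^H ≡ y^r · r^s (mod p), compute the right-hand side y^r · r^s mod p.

345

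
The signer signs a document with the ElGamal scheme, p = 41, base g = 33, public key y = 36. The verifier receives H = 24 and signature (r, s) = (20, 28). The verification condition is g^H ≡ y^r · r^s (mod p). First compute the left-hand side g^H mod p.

33^2 = 1089 ≡ 23
33^4 ≡ 23^2 = 529 ≡ 37
33^8 ≡ 37^2 = 1369 ≡ 16
33^16 ≡ 16^2 = 256 ≡ 10
24 = 16 + 8, so 33^24 ≡ 10·16 ≡ 37 (mod 41)

37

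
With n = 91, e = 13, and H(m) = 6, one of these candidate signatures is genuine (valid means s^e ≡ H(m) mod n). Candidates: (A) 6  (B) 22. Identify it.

Candidate A: 6^2 = 36; 6^4 ≡ 36^2 = 1296 ≡ 22; 6^8 ≡ 22^2 = 484 ≡ 29; 13 = 8 + 4 + 1, so 6^13 ≡ 29·22·6 ≡ 6 (mod 91)
  → matches H(m) = 6
Candidate B: 22^2 = 484 ≡ 29; 22^4 ≡ 29^2 = 841 ≡ 22; 22^8 ≡ 22^2 = 484 ≡ 29; 13 = 8 + 4 + 1, so 22^13 ≡ 29·22·22 ≡ 22 (mod 91)

A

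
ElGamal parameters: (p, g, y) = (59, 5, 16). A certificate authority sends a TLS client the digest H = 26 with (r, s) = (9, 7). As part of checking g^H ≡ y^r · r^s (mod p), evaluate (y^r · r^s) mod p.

17

16^2 = 256 ≡ 20
16^4 ≡ 20^2 = 400 ≡ 46
16^8 ≡ 46^2 = 2116 ≡ 51
9 = 8 + 1, so 16^9 ≡ 51·16 ≡ 49 (mod 59)
9^2 = 81 ≡ 22
9^4 ≡ 22^2 = 484 ≡ 12
7 = 4 + 2 + 1, so 9^7 ≡ 12·22·9 ≡ 16 (mod 59)
y^r · r^s ≡ 49·16 = 784 ≡ 17 (mod 59)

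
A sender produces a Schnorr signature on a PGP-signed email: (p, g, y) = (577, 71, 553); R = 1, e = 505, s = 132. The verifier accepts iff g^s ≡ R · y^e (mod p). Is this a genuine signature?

forged

g^s mod p:
71^2 = 5041 ≡ 425
71^4 ≡ 425^2 = 180625 ≡ 24
71^8 ≡ 24^2 = 576
71^16 ≡ 576^2 = 331776 ≡ 1
71^32 ≡ 1^2 = 1
71^64 ≡ 1^2 = 1
71^128 ≡ 1^2 = 1
132 = 128 + 4, so 71^132 ≡ 1·24 ≡ 24 (mod 577)
R · y^e mod p:
553^2 = 305809 ≡ 576
553^4 ≡ 576^2 = 331776 ≡ 1
553^8 ≡ 1^2 = 1
553^16 ≡ 1^2 = 1
553^32 ≡ 1^2 = 1
553^64 ≡ 1^2 = 1
553^128 ≡ 1^2 = 1
553^256 ≡ 1^2 = 1
505 = 256 + 128 + 64 + 32 + 16 + 8 + 1, so 553^505 ≡ 1·1·1·1·1·1·553 ≡ 553 (mod 577)
1·553 = 553 ≡ 553 (mod 577)
24 ≠ 553; the check fails.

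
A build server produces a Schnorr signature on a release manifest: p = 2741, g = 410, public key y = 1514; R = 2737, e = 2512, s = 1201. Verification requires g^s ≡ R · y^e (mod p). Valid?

g^s mod p:
410^1201 mod 2741 = 216
R · y^e mod p:
1514^2512 mod 2741 = 2687
2737·2687 = 7354319 ≡ 216 (mod 2741)
216 ≡ 216 (mod 2741); signature holds.

yes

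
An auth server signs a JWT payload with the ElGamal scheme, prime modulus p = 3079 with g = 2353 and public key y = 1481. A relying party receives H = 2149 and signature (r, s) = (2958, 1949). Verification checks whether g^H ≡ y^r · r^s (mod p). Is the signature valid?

Left side g^H mod p:
Squares mod 3079: 2353^1≡2353, 2353^2≡567, 2353^4≡1273, 2353^8≡975, 2353^16≡2293, 2353^32≡1996, 2353^64≡2869, 2353^128≡994, 2353^256≡2756, 2353^512≡2722, 2353^1024≡1210, 2353^2048≡1575
2149 = 2048 + 64 + 32 + 4 + 1, so 2353^2149 ≡ 1575·2869·1996·1273·2353 ≡ 1812 (mod 3079)
Right side y^r · r^s mod p:
Squares mod 3079: 1481^1≡1481, 1481^2≡1113, 1481^4≡1011, 1481^8≡2972, 1481^16≡2212, 1481^32≡413, 1481^64≡1224, 1481^128≡1782, 1481^256≡1075, 1481^512≡1000, 1481^1024≡2404, 1481^2048≡3012
2958 = 2048 + 512 + 256 + 128 + 8 + 4 + 2, so 1481^2958 ≡ 3012·1000·1075·1782·2972·1011·1113 ≡ 2704 (mod 3079)
Squares mod 3079: 2958^1≡2958, 2958^2≡2325, 2958^4≡1980, 2958^8≡833, 2958^16≡1114, 2958^32≡159, 2958^64≡649, 2958^128≡2457, 2958^256≡2009, 2958^512≡2591, 2958^1024≡1061
1949 = 1024 + 512 + 256 + 128 + 16 + 8 + 4 + 1, so 2958^1949 ≡ 1061·2591·2009·2457·1114·833·1980·2958 ≡ 1648 (mod 3079)
2704·1648 = 4456192 ≡ 879 (mod 3079)
1812 ≠ 879, so verification fails.

invalid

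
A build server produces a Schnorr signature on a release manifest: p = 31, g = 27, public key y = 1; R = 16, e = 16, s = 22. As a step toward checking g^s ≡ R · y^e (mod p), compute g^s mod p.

16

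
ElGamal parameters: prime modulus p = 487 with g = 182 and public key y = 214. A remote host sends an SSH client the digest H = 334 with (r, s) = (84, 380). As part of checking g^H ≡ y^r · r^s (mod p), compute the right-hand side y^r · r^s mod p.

139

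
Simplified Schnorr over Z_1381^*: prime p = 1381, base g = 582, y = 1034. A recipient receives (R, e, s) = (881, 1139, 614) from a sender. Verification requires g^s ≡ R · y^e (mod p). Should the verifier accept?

g^s mod p:
582^2 = 338724 ≡ 379
582^4 ≡ 379^2 = 143641 ≡ 17
582^8 ≡ 17^2 = 289
582^16 ≡ 289^2 = 83521 ≡ 661
582^32 ≡ 661^2 = 436921 ≡ 525
582^64 ≡ 525^2 = 275625 ≡ 806
582^128 ≡ 806^2 = 649636 ≡ 566
582^256 ≡ 566^2 = 320356 ≡ 1345
582^512 ≡ 1345^2 = 1809025 ≡ 1296
614 = 512 + 64 + 32 + 4 + 2, so 582^614 ≡ 1296·806·525·17·379 ≡ 1183 (mod 1381)
R · y^e mod p:
1034^2 = 1069156 ≡ 262
1034^4 ≡ 262^2 = 68644 ≡ 975
1034^8 ≡ 975^2 = 950625 ≡ 497
1034^16 ≡ 497^2 = 247009 ≡ 1191
1034^32 ≡ 1191^2 = 1418481 ≡ 194
1034^64 ≡ 194^2 = 37636 ≡ 349
1034^128 ≡ 349^2 = 121801 ≡ 273
1034^256 ≡ 273^2 = 74529 ≡ 1336
1034^512 ≡ 1336^2 = 1784896 ≡ 644
1034^1024 ≡ 644^2 = 414736 ≡ 436
1139 = 1024 + 64 + 32 + 16 + 2 + 1, so 1034^1139 ≡ 436·349·194·1191·262·1034 ≡ 436 (mod 1381)
881·436 = 384116 ≡ 198 (mod 1381)
1183 ≠ 198; the check fails.

reject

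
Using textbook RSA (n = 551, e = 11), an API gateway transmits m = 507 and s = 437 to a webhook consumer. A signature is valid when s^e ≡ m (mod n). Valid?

no

Squares mod 551: s^1≡437, s^2≡323, s^4≡190, s^8≡285
11 = 8 + 2 + 1, so s^11 ≡ 285·323·437 ≡ 76 (mod 551)
s^11 mod 551 = 76, but m = 507.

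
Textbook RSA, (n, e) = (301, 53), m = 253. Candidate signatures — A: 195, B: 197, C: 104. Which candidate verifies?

Candidate A: Squares mod 301: 195^1≡195, 195^2≡99, 195^4≡169, 195^8≡267, 195^16≡253, 195^32≡197; 53 = 32 + 16 + 4 + 1, so 195^53 ≡ 197·253·169·195 ≡ 111 (mod 301)
Candidate B: Squares mod 301: 197^1≡197, 197^2≡281, 197^4≡99, 197^8≡169, 197^16≡267, 197^32≡253; 53 = 32 + 16 + 4 + 1, so 197^53 ≡ 253·267·99·197 ≡ 253 (mod 301)
  → matches m = 253
Candidate C: Squares mod 301: 104^1≡104, 104^2≡281, 104^4≡99, 104^8≡169, 104^16≡267, 104^32≡253; 53 = 32 + 16 + 4 + 1, so 104^53 ≡ 253·267·99·104 ≡ 48 (mod 301)

B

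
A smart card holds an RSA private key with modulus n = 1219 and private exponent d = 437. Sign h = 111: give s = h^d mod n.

h^437 mod 1219 = 451

451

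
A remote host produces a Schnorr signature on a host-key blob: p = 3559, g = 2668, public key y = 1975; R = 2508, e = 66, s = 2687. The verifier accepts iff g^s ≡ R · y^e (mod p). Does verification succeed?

fails

g^s mod p:
Squares mod 3559: 2668^1≡2668, 2668^2≡224, 2668^4≡350, 2668^8≡1494, 2668^16≡543, 2668^32≡3011, 2668^64≡1348, 2668^128≡2014, 2668^256≡2495, 2668^512≡334, 2668^1024≡1227, 2668^2048≡72
2687 = 2048 + 512 + 64 + 32 + 16 + 8 + 4 + 2 + 1, so 2668^2687 ≡ 72·334·1348·3011·543·1494·350·224·2668 ≡ 2119 (mod 3559)
R · y^e mod p:
Squares mod 3559: 1975^1≡1975, 1975^2≡3520, 1975^4≡1521, 1975^8≡91, 1975^16≡1163, 1975^32≡149, 1975^64≡847
66 = 64 + 2, so 1975^66 ≡ 847·3520 ≡ 2557 (mod 3559)
2508·2557 = 6412956 ≡ 3197 (mod 3559)
2119 ≠ 3197; the check fails.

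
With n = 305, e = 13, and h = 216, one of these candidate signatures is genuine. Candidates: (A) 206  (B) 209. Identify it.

Candidate A: 206^2 = 42436 ≡ 41; 206^4 ≡ 41^2 = 1681 ≡ 156; 206^8 ≡ 156^2 = 24336 ≡ 241; 13 = 8 + 4 + 1, so 206^13 ≡ 241·156·206 ≡ 216 (mod 305)
  → matches h = 216
Candidate B: 209^2 = 43681 ≡ 66; 209^4 ≡ 66^2 = 4356 ≡ 86; 209^8 ≡ 86^2 = 7396 ≡ 76; 13 = 8 + 4 + 1, so 209^13 ≡ 76·86·209 ≡ 234 (mod 305)

A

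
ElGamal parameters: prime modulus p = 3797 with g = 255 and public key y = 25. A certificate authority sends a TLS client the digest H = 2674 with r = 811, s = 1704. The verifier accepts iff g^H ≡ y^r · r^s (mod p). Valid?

Left side g^H mod p:
Squares mod 3797: 255^1≡255, 255^2≡476, 255^4≡2553, 255^8≡2157, 255^16≡1324, 255^32≡2559, 255^64≡2453, 255^128≡2761, 255^256≡2542, 255^512≡3067, 255^1024≡1320, 255^2048≡3374
2674 = 2048 + 512 + 64 + 32 + 16 + 2, so 255^2674 ≡ 3374·3067·2453·2559·1324·476 ≡ 1709 (mod 3797)
Right side y^r · r^s mod p:
Squares mod 3797: 25^1≡25, 25^2≡625, 25^4≡3331, 25^8≡727, 25^16≡746, 25^32≡2154, 25^64≡3579, 25^128≡1960, 25^256≡2833, 25^512≡2828
811 = 512 + 256 + 32 + 8 + 2 + 1, so 25^811 ≡ 2828·2833·2154·727·625·25 ≡ 2130 (mod 3797)
Squares mod 3797: 811^1≡811, 811^2≡840, 811^4≡3155, 811^8≡2088, 811^16≡788, 811^32≡2033, 811^64≡1953, 811^128≡2021, 811^256≡2666, 811^512≡3369, 811^1024≡928
1704 = 1024 + 512 + 128 + 32 + 8, so 811^1704 ≡ 928·3369·2021·2033·2088 ≡ 2074 (mod 3797)
2130·2074 = 4417620 ≡ 1709 (mod 3797)
1709 ≡ 1709 (mod 3797), so the signature is genuine.

yes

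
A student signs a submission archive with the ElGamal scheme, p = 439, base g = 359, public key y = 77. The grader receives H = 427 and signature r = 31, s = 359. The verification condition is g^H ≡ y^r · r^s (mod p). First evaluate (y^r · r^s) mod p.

Squares mod 439: 77^1≡77, 77^2≡222, 77^4≡116, 77^8≡286, 77^16≡142
31 = 16 + 8 + 4 + 2 + 1, so 77^31 ≡ 142·286·116·222·77 ≡ 393 (mod 439)
Squares mod 439: 31^1≡31, 31^2≡83, 31^4≡304, 31^8≡226, 31^16≡152, 31^32≡276, 31^64≡229, 31^128≡200, 31^256≡51
359 = 256 + 64 + 32 + 4 + 2 + 1, so 31^359 ≡ 51·229·276·304·83·31 ≡ 339 (mod 439)
y^r · r^s ≡ 393·339 = 133227 ≡ 210 (mod 439)

210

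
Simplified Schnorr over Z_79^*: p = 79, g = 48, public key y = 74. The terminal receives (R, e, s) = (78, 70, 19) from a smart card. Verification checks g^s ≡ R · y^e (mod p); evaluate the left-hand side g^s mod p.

48^19 mod 79 = 29

29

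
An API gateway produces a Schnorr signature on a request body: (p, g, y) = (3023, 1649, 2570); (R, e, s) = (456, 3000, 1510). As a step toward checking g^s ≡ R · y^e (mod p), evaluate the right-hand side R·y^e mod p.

2570^2 = 6604900 ≡ 2668
2570^4 ≡ 2668^2 = 7118224 ≡ 2082
2570^8 ≡ 2082^2 = 4334724 ≡ 2765
2570^16 ≡ 2765^2 = 7645225 ≡ 58
2570^32 ≡ 58^2 = 3364 ≡ 341
2570^64 ≡ 341^2 = 116281 ≡ 1407
2570^128 ≡ 1407^2 = 1979649 ≡ 2607
2570^256 ≡ 2607^2 = 6796449 ≡ 745
2570^512 ≡ 745^2 = 555025 ≡ 1816
2570^1024 ≡ 1816^2 = 3297856 ≡ 2786
2570^2048 ≡ 2786^2 = 7761796 ≡ 1755
3000 = 2048 + 512 + 256 + 128 + 32 + 16 + 8, so 2570^3000 ≡ 1755·1816·745·2607·341·58·2765 ≡ 1359 (mod 3023)
R · y^e ≡ 456·1359 = 619704 ≡ 3012 (mod 3023)

3012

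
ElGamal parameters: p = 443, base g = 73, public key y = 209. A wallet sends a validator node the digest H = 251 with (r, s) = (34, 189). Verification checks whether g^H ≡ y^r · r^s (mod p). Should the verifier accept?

accept

Left side g^H mod p:
73^2 = 5329 ≡ 13
73^4 ≡ 13^2 = 169
73^8 ≡ 169^2 = 28561 ≡ 209
73^16 ≡ 209^2 = 43681 ≡ 267
73^32 ≡ 267^2 = 71289 ≡ 409
73^64 ≡ 409^2 = 167281 ≡ 270
73^128 ≡ 270^2 = 72900 ≡ 248
251 = 128 + 64 + 32 + 16 + 8 + 2 + 1, so 73^251 ≡ 248·270·409·267·209·13·73 ≡ 173 (mod 443)
Right side y^r · r^s mod p:
209^2 = 43681 ≡ 267
209^4 ≡ 267^2 = 71289 ≡ 409
209^8 ≡ 409^2 = 167281 ≡ 270
209^16 ≡ 270^2 = 72900 ≡ 248
209^32 ≡ 248^2 = 61504 ≡ 370
34 = 32 + 2, so 209^34 ≡ 370·267 ≡ 1 (mod 443)
34^2 = 1156 ≡ 270
34^4 ≡ 270^2 = 72900 ≡ 248
34^8 ≡ 248^2 = 61504 ≡ 370
34^16 ≡ 370^2 = 136900 ≡ 13
34^32 ≡ 13^2 = 169
34^64 ≡ 169^2 = 28561 ≡ 209
34^128 ≡ 209^2 = 43681 ≡ 267
189 = 128 + 32 + 16 + 8 + 4 + 1, so 34^189 ≡ 267·169·13·370·248·34 ≡ 173 (mod 443)
1·173 = 173 ≡ 173 (mod 443)
173 ≡ 173 (mod 443), so the signature is genuine.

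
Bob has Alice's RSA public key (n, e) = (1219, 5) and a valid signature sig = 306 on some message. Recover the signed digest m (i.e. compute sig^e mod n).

109

Squares mod 1219: sig^1≡306, sig^2≡992, sig^4≡331
5 = 4 + 1, so sig^5 ≡ 331·306 ≡ 109 (mod 1219)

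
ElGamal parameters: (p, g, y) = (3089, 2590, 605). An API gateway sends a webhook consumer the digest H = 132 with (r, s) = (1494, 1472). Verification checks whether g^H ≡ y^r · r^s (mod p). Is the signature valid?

invalid

Left side g^H mod p:
2590^2 = 6708100 ≡ 1881
2590^4 ≡ 1881^2 = 3538161 ≡ 1256
2590^8 ≡ 1256^2 = 1577536 ≡ 2146
2590^16 ≡ 2146^2 = 4605316 ≡ 2706
2590^32 ≡ 2706^2 = 7322436 ≡ 1506
2590^64 ≡ 1506^2 = 2268036 ≡ 710
2590^128 ≡ 710^2 = 504100 ≡ 593
132 = 128 + 4, so 2590^132 ≡ 593·1256 ≡ 359 (mod 3089)
Right side y^r · r^s mod p:
605^2 = 366025 ≡ 1523
605^4 ≡ 1523^2 = 2319529 ≡ 2779
605^8 ≡ 2779^2 = 7722841 ≡ 341
605^16 ≡ 341^2 = 116281 ≡ 1988
605^32 ≡ 1988^2 = 3952144 ≡ 1313
605^64 ≡ 1313^2 = 1723969 ≡ 307
605^128 ≡ 307^2 = 94249 ≡ 1579
605^256 ≡ 1579^2 = 2493241 ≡ 418
605^512 ≡ 418^2 = 174724 ≡ 1740
605^1024 ≡ 1740^2 = 3027600 ≡ 380
1494 = 1024 + 256 + 128 + 64 + 16 + 4 + 2, so 605^1494 ≡ 380·418·1579·307·1988·2779·1523 ≡ 1527 (mod 3089)
1494^2 = 2232036 ≡ 1778
1494^4 ≡ 1778^2 = 3161284 ≡ 1237
1494^8 ≡ 1237^2 = 1530169 ≡ 1114
1494^16 ≡ 1114^2 = 1240996 ≡ 2307
1494^32 ≡ 2307^2 = 5322249 ≡ 2991
1494^64 ≡ 2991^2 = 8946081 ≡ 337
1494^128 ≡ 337^2 = 113569 ≡ 2365
1494^256 ≡ 2365^2 = 5593225 ≡ 2135
1494^512 ≡ 2135^2 = 4558225 ≡ 1950
1494^1024 ≡ 1950^2 = 3802500 ≡ 3030
1472 = 1024 + 256 + 128 + 64, so 1494^1472 ≡ 3030·2135·2365·337 ≡ 1611 (mod 3089)
1527·1611 = 2459997 ≡ 1153 (mod 3089)
359 ≠ 1153, so verification fails.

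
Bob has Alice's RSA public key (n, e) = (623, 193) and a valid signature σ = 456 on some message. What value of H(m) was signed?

162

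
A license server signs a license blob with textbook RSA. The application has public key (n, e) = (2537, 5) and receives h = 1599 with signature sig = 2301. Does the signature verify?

does not verify

sig^5 mod 2537 = 1888
The recovered value 1888 does not match the digest 1599.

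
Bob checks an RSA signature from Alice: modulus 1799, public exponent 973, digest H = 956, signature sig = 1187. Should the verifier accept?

accept

Squares mod 1799: sig^1≡1187, sig^2≡352, sig^4≡1572, sig^8≡1157, sig^16≡193, sig^32≡1269, sig^64≡256, sig^128≡772, sig^256≡515, sig^512≡772
973 = 512 + 256 + 128 + 64 + 8 + 4 + 1, so sig^973 ≡ 772·515·772·256·1157·1572·1187 ≡ 956 (mod 1799)
956 = H, so the signature checks out.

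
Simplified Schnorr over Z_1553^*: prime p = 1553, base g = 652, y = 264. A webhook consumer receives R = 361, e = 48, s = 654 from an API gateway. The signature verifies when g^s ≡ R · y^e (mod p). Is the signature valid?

g^s mod p:
652^2 = 425104 ≡ 1135
652^4 ≡ 1135^2 = 1288225 ≡ 788
652^8 ≡ 788^2 = 620944 ≡ 1297
652^16 ≡ 1297^2 = 1682209 ≡ 310
652^32 ≡ 310^2 = 96100 ≡ 1367
652^64 ≡ 1367^2 = 1868689 ≡ 430
652^128 ≡ 430^2 = 184900 ≡ 93
652^256 ≡ 93^2 = 8649 ≡ 884
652^512 ≡ 884^2 = 781456 ≡ 297
654 = 512 + 128 + 8 + 4 + 2, so 652^654 ≡ 297·93·1297·788·1135 ≡ 1421 (mod 1553)
R · y^e mod p:
264^2 = 69696 ≡ 1364
264^4 ≡ 1364^2 = 1860496 ≡ 2
264^8 ≡ 2^2 = 4
264^16 ≡ 4^2 = 16
264^32 ≡ 16^2 = 256
48 = 32 + 16, so 264^48 ≡ 256·16 ≡ 990 (mod 1553)
361·990 = 357390 ≡ 200 (mod 1553)
1421 ≠ 200; the check fails.

invalid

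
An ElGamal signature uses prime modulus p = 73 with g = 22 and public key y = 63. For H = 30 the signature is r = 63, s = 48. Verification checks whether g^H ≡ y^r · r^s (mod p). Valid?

no

Left side g^H mod p:
22^2 = 484 ≡ 46
22^4 ≡ 46^2 = 2116 ≡ 72
22^8 ≡ 72^2 = 5184 ≡ 1
22^16 ≡ 1^2 = 1
30 = 16 + 8 + 4 + 2, so 22^30 ≡ 1·1·72·46 ≡ 27 (mod 73)
Right side y^r · r^s mod p:
63^2 = 3969 ≡ 27
63^4 ≡ 27^2 = 729 ≡ 72
63^8 ≡ 72^2 = 5184 ≡ 1
63^16 ≡ 1^2 = 1
63^32 ≡ 1^2 = 1
63 = 32 + 16 + 8 + 4 + 2 + 1, so 63^63 ≡ 1·1·1·72·27·63 ≡ 51 (mod 73)
63^2 = 3969 ≡ 27
63^4 ≡ 27^2 = 729 ≡ 72
63^8 ≡ 72^2 = 5184 ≡ 1
63^16 ≡ 1^2 = 1
63^32 ≡ 1^2 = 1
48 = 32 + 16, so 63^48 ≡ 1·1 ≡ 1 (mod 73)
51·1 = 51 ≡ 51 (mod 73)
27 ≠ 51, so verification fails.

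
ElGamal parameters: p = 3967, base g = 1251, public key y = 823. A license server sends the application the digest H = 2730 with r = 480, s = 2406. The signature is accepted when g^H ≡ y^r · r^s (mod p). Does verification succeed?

Left side g^H mod p:
1251^2 = 1565001 ≡ 2003
1251^4 ≡ 2003^2 = 4012009 ≡ 1372
1251^8 ≡ 1372^2 = 1882384 ≡ 2026
1251^16 ≡ 2026^2 = 4104676 ≡ 2798
1251^32 ≡ 2798^2 = 7828804 ≡ 1913
1251^64 ≡ 1913^2 = 3659569 ≡ 1995
1251^128 ≡ 1995^2 = 3980025 ≡ 1124
1251^256 ≡ 1124^2 = 1263376 ≡ 1870
1251^512 ≡ 1870^2 = 3496900 ≡ 1973
1251^1024 ≡ 1973^2 = 3892729 ≡ 1102
1251^2048 ≡ 1102^2 = 1214404 ≡ 502
2730 = 2048 + 512 + 128 + 32 + 8 + 2, so 1251^2730 ≡ 502·1973·1124·1913·2026·2003 ≡ 3346 (mod 3967)
Right side y^r · r^s mod p:
823^2 = 677329 ≡ 2939
823^4 ≡ 2939^2 = 8637721 ≡ 1562
823^8 ≡ 1562^2 = 2439844 ≡ 139
823^16 ≡ 139^2 = 19321 ≡ 3453
823^32 ≡ 3453^2 = 11923209 ≡ 2374
823^64 ≡ 2374^2 = 5635876 ≡ 2736
823^128 ≡ 2736^2 = 7485696 ≡ 3934
823^256 ≡ 3934^2 = 15476356 ≡ 1089
480 = 256 + 128 + 64 + 32, so 823^480 ≡ 1089·3934·2736·2374 ≡ 802 (mod 3967)
480^2 = 230400 ≡ 314
480^4 ≡ 314^2 = 98596 ≡ 3388
480^8 ≡ 3388^2 = 11478544 ≡ 2013
480^16 ≡ 2013^2 = 4052169 ≡ 1862
480^32 ≡ 1862^2 = 3467044 ≡ 3853
480^64 ≡ 3853^2 = 14845609 ≡ 1095
480^128 ≡ 1095^2 = 1199025 ≡ 991
480^256 ≡ 991^2 = 982081 ≡ 2232
480^512 ≡ 2232^2 = 4981824 ≡ 3239
480^1024 ≡ 3239^2 = 10491121 ≡ 2373
480^2048 ≡ 2373^2 = 5631129 ≡ 1956
2406 = 2048 + 256 + 64 + 32 + 4 + 2, so 480^2406 ≡ 1956·2232·1095·3853·3388·314 ≡ 3249 (mod 3967)
802·3249 = 2605698 ≡ 3346 (mod 3967)
3346 ≡ 3346 (mod 3967), so the signature is genuine.

passes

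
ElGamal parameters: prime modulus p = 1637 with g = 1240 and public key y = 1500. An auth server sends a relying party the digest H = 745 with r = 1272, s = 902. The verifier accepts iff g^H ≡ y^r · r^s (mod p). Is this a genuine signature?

forged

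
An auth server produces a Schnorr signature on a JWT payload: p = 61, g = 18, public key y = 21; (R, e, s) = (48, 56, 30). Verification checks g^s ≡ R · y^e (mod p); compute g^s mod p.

Squares mod 61: 18^1≡18, 18^2≡19, 18^4≡56, 18^8≡25, 18^16≡15
30 = 16 + 8 + 4 + 2, so 18^30 ≡ 15·25·56·19 ≡ 60 (mod 61)

60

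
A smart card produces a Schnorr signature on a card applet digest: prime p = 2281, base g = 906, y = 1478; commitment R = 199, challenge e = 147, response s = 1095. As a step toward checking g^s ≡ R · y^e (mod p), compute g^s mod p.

Squares mod 2281: 906^1≡906, 906^2≡1957, 906^4≡50, 906^8≡219, 906^16≡60, 906^32≡1319, 906^64≡1639, 906^128≡1584, 906^256≡2237, 906^512≡1936, 906^1024≡413
1095 = 1024 + 64 + 4 + 2 + 1, so 906^1095 ≡ 413·1639·50·1957·906 ≡ 1000 (mod 2281)

1000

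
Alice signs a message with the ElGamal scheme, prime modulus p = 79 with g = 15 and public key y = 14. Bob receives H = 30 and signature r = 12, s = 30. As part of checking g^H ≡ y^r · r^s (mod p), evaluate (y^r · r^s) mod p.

14^2 = 196 ≡ 38
14^4 ≡ 38^2 = 1444 ≡ 22
14^8 ≡ 22^2 = 484 ≡ 10
12 = 8 + 4, so 14^12 ≡ 10·22 ≡ 62 (mod 79)
12^2 = 144 ≡ 65
12^4 ≡ 65^2 = 4225 ≡ 38
12^8 ≡ 38^2 = 1444 ≡ 22
12^16 ≡ 22^2 = 484 ≡ 10
30 = 16 + 8 + 4 + 2, so 12^30 ≡ 10·22·38·65 ≡ 38 (mod 79)
y^r · r^s ≡ 62·38 = 2356 ≡ 65 (mod 79)

65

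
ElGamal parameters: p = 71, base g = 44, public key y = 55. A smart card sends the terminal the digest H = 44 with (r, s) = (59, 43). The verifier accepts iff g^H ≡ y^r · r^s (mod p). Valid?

no

Left side g^H mod p:
44^2 = 1936 ≡ 19
44^4 ≡ 19^2 = 361 ≡ 6
44^8 ≡ 6^2 = 36
44^16 ≡ 36^2 = 1296 ≡ 18
44^32 ≡ 18^2 = 324 ≡ 40
44 = 32 + 8 + 4, so 44^44 ≡ 40·36·6 ≡ 49 (mod 71)
Right side y^r · r^s mod p:
55^2 = 3025 ≡ 43
55^4 ≡ 43^2 = 1849 ≡ 3
55^8 ≡ 3^2 = 9
55^16 ≡ 9^2 = 81 ≡ 10
55^32 ≡ 10^2 = 100 ≡ 29
59 = 32 + 16 + 8 + 2 + 1, so 55^59 ≡ 29·10·9·43·55 ≡ 52 (mod 71)
59^2 = 3481 ≡ 2
59^4 ≡ 2^2 = 4
59^8 ≡ 4^2 = 16
59^16 ≡ 16^2 = 256 ≡ 43
59^32 ≡ 43^2 = 1849 ≡ 3
43 = 32 + 8 + 2 + 1, so 59^43 ≡ 3·16·2·59 ≡ 55 (mod 71)
52·55 = 2860 ≡ 20 (mod 71)
49 ≠ 20, so verification fails.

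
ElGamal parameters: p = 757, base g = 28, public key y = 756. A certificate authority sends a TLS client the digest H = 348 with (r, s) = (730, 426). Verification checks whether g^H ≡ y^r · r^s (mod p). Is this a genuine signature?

Left side g^H mod p:
28^2 = 784 ≡ 27
28^4 ≡ 27^2 = 729
28^8 ≡ 729^2 = 531441 ≡ 27
28^16 ≡ 27^2 = 729
28^32 ≡ 729^2 = 531441 ≡ 27
28^64 ≡ 27^2 = 729
28^128 ≡ 729^2 = 531441 ≡ 27
28^256 ≡ 27^2 = 729
348 = 256 + 64 + 16 + 8 + 4, so 28^348 ≡ 729·729·729·27·729 ≡ 1 (mod 757)
Right side y^r · r^s mod p:
756^2 = 571536 ≡ 1
756^4 ≡ 1^2 = 1
756^8 ≡ 1^2 = 1
756^16 ≡ 1^2 = 1
756^32 ≡ 1^2 = 1
756^64 ≡ 1^2 = 1
756^128 ≡ 1^2 = 1
756^256 ≡ 1^2 = 1
756^512 ≡ 1^2 = 1
730 = 512 + 128 + 64 + 16 + 8 + 2, so 756^730 ≡ 1·1·1·1·1·1 ≡ 1 (mod 757)
730^2 = 532900 ≡ 729
730^4 ≡ 729^2 = 531441 ≡ 27
730^8 ≡ 27^2 = 729
730^16 ≡ 729^2 = 531441 ≡ 27
730^32 ≡ 27^2 = 729
730^64 ≡ 729^2 = 531441 ≡ 27
730^128 ≡ 27^2 = 729
730^256 ≡ 729^2 = 531441 ≡ 27
426 = 256 + 128 + 32 + 8 + 2, so 730^426 ≡ 27·729·729·729·729 ≡ 1 (mod 757)
1·1 = 1 ≡ 1 (mod 757)
1 ≡ 1 (mod 757), so the signature is genuine.

genuine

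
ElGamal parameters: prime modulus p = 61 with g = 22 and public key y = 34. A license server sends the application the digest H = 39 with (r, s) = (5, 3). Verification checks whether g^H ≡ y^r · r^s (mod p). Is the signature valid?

Left side g^H mod p:
22^2 = 484 ≡ 57
22^4 ≡ 57^2 = 3249 ≡ 16
22^8 ≡ 16^2 = 256 ≡ 12
22^16 ≡ 12^2 = 144 ≡ 22
22^32 ≡ 22^2 = 484 ≡ 57
39 = 32 + 4 + 2 + 1, so 22^39 ≡ 57·16·57·22 ≡ 20 (mod 61)
Right side y^r · r^s mod p:
34^2 = 1156 ≡ 58
34^4 ≡ 58^2 = 3364 ≡ 9
5 = 4 + 1, so 34^5 ≡ 9·34 ≡ 1 (mod 61)
5^2 = 25
3 = 2 + 1, so 5^3 ≡ 25·5 ≡ 3 (mod 61)
1·3 = 3 ≡ 3 (mod 61)
20 ≠ 3, so verification fails.

invalid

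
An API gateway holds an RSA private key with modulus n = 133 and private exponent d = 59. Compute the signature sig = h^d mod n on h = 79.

53

h^2 ≡ 79^2 = 6241 ≡ 123
h^4 ≡ 123^2 = 15129 ≡ 100
h^8 ≡ 100^2 = 10000 ≡ 25
h^16 ≡ 25^2 = 625 ≡ 93
h^32 ≡ 93^2 = 8649 ≡ 4
59 = 32 + 16 + 8 + 2 + 1, so h^59 ≡ 4·93·25·123·79 ≡ 53 (mod 133)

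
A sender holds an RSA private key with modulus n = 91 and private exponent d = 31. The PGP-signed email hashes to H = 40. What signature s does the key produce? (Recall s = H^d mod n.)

Squares mod 91: H^1≡40, H^2≡53, H^4≡79, H^8≡53, H^16≡79
31 = 16 + 8 + 4 + 2 + 1, so H^31 ≡ 79·53·79·53·40 ≡ 40 (mod 91)

40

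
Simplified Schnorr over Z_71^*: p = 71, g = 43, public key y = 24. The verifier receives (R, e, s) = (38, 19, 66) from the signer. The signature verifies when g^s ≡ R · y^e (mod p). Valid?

g^s mod p:
43^66 mod 71 = 8
R · y^e mod p:
24^19 mod 71 = 60
38·60 = 2280 ≡ 8 (mod 71)
8 ≡ 8 (mod 71); signature holds.

yes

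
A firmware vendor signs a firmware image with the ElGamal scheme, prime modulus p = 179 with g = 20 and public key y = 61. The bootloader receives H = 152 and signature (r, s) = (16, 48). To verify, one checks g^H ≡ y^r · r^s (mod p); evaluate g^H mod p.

25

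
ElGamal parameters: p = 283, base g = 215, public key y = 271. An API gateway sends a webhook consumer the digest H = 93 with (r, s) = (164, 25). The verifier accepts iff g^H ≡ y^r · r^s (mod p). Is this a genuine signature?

genuine

Left side g^H mod p:
215^2 = 46225 ≡ 96
215^4 ≡ 96^2 = 9216 ≡ 160
215^8 ≡ 160^2 = 25600 ≡ 130
215^16 ≡ 130^2 = 16900 ≡ 203
215^32 ≡ 203^2 = 41209 ≡ 174
215^64 ≡ 174^2 = 30276 ≡ 278
93 = 64 + 16 + 8 + 4 + 1, so 215^93 ≡ 278·203·130·160·215 ≡ 16 (mod 283)
Right side y^r · r^s mod p:
271^2 = 73441 ≡ 144
271^4 ≡ 144^2 = 20736 ≡ 77
271^8 ≡ 77^2 = 5929 ≡ 269
271^16 ≡ 269^2 = 72361 ≡ 196
271^32 ≡ 196^2 = 38416 ≡ 211
271^64 ≡ 211^2 = 44521 ≡ 90
271^128 ≡ 90^2 = 8100 ≡ 176
164 = 128 + 32 + 4, so 271^164 ≡ 176·211·77 ≡ 40 (mod 283)
164^2 = 26896 ≡ 11
164^4 ≡ 11^2 = 121
164^8 ≡ 121^2 = 14641 ≡ 208
164^16 ≡ 208^2 = 43264 ≡ 248
25 = 16 + 8 + 1, so 164^25 ≡ 248·208·164 ≡ 57 (mod 283)
40·57 = 2280 ≡ 16 (mod 283)
16 ≡ 16 (mod 283), so the signature is genuine.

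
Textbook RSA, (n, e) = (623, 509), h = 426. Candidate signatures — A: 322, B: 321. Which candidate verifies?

B

Candidate A: 322^2 = 103684 ≡ 266; 322^4 ≡ 266^2 = 70756 ≡ 357; 322^8 ≡ 357^2 = 127449 ≡ 357; 322^16 ≡ 357^2 = 127449 ≡ 357; 322^32 ≡ 357^2 = 127449 ≡ 357; 322^64 ≡ 357^2 = 127449 ≡ 357; 322^128 ≡ 357^2 = 127449 ≡ 357; 322^256 ≡ 357^2 = 127449 ≡ 357; 509 = 256 + 128 + 64 + 32 + 16 + 8 + 4 + 1, so 322^509 ≡ 357·357·357·357·357·357·357·322 ≡ 322 (mod 623)
Candidate B: 321^2 = 103041 ≡ 246; 321^4 ≡ 246^2 = 60516 ≡ 85; 321^8 ≡ 85^2 = 7225 ≡ 372; 321^16 ≡ 372^2 = 138384 ≡ 78; 321^32 ≡ 78^2 = 6084 ≡ 477; 321^64 ≡ 477^2 = 227529 ≡ 134; 321^128 ≡ 134^2 = 17956 ≡ 512; 321^256 ≡ 512^2 = 262144 ≡ 484; 509 = 256 + 128 + 64 + 32 + 16 + 8 + 4 + 1, so 321^509 ≡ 484·512·134·477·78·372·85·321 ≡ 426 (mod 623)
  → matches h = 426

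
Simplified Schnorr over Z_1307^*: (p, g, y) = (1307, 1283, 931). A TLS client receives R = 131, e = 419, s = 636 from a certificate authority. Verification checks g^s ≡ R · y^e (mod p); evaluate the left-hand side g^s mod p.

Squares mod 1307: 1283^1≡1283, 1283^2≡576, 1283^4≡1105, 1283^8≡287, 1283^16≡28, 1283^32≡784, 1283^64≡366, 1283^128≡642, 1283^256≡459, 1283^512≡254
636 = 512 + 64 + 32 + 16 + 8 + 4, so 1283^636 ≡ 254·366·784·28·287·1105 ≡ 1095 (mod 1307)

1095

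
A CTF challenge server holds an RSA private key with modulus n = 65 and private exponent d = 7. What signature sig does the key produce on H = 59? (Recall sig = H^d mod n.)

H^2 ≡ 59^2 = 3481 ≡ 36
H^4 ≡ 36^2 = 1296 ≡ 61
7 = 4 + 2 + 1, so H^7 ≡ 61·36·59 ≡ 19 (mod 65)

19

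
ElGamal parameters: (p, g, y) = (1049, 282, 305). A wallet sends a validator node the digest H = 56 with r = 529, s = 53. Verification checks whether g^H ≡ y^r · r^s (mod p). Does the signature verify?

verifies

Left side g^H mod p:
Squares mod 1049: 282^1≡282, 282^2≡849, 282^4≡138, 282^8≡162, 282^16≡19, 282^32≡361
56 = 32 + 16 + 8, so 282^56 ≡ 361·19·162 ≡ 267 (mod 1049)
Right side y^r · r^s mod p:
Squares mod 1049: 305^1≡305, 305^2≡713, 305^4≡653, 305^8≡515, 305^16≡877, 305^32≡212, 305^64≡886, 305^128≡344, 305^256≡848, 305^512≡539
529 = 512 + 16 + 1, so 305^529 ≡ 539·877·305 ≡ 904 (mod 1049)
Squares mod 1049: 529^1≡529, 529^2≡807, 529^4≡869, 529^8≡930, 529^16≡524, 529^32≡787
53 = 32 + 16 + 4 + 1, so 529^53 ≡ 787·524·869·529 ≡ 888 (mod 1049)
904·888 = 802752 ≡ 267 (mod 1049)
267 ≡ 267 (mod 1049), so the signature is genuine.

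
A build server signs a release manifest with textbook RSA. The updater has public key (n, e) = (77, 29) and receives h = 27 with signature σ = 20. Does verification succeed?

Squares mod 77: σ^1≡20, σ^2≡15, σ^4≡71, σ^8≡36, σ^16≡64
29 = 16 + 8 + 4 + 1, so σ^29 ≡ 64·36·71·20 ≡ 27 (mod 77)
Since 27 equals the digest 27, verification succeeds.

passes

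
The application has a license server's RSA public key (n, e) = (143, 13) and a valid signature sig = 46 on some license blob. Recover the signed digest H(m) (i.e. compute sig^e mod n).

85

Squares mod 143: sig^1≡46, sig^2≡114, sig^4≡126, sig^8≡3
13 = 8 + 4 + 1, so sig^13 ≡ 3·126·46 ≡ 85 (mod 143)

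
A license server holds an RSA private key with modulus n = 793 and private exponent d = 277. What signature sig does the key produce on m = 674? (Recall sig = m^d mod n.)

m^2 ≡ 674^2 = 454276 ≡ 680
m^4 ≡ 680^2 = 462400 ≡ 81
m^8 ≡ 81^2 = 6561 ≡ 217
m^16 ≡ 217^2 = 47089 ≡ 302
m^32 ≡ 302^2 = 91204 ≡ 9
m^64 ≡ 9^2 = 81
m^128 ≡ 81^2 = 6561 ≡ 217
m^256 ≡ 217^2 = 47089 ≡ 302
277 = 256 + 16 + 4 + 1, so m^277 ≡ 302·302·81·674 ≡ 479 (mod 793)

479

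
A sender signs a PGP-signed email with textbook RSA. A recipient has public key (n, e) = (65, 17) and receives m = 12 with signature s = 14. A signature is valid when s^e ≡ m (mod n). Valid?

s^2 ≡ 14^2 = 196 ≡ 1
s^4 ≡ 1^2 = 1
s^8 ≡ 1^2 = 1
s^16 ≡ 1^2 = 1
17 = 16 + 1, so s^17 ≡ 1·14 ≡ 14 (mod 65)
s^17 mod 65 = 14, but m = 12.

no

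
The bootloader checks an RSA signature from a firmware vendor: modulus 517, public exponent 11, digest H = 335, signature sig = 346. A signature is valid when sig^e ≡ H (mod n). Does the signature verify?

sig^2 ≡ 346^2 = 119716 ≡ 289
sig^4 ≡ 289^2 = 83521 ≡ 284
sig^8 ≡ 284^2 = 80656 ≡ 4
11 = 8 + 2 + 1, so sig^11 ≡ 4·289·346 ≡ 335 (mod 517)
Since 335 equals the digest 335, verification succeeds.

verifies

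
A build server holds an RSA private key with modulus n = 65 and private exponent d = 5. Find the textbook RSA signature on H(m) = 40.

40

(H(m))^5 mod 65 = 40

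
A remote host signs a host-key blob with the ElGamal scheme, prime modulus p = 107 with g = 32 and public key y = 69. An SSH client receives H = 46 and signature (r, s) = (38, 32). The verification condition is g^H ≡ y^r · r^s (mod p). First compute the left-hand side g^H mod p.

Squares mod 107: 32^1≡32, 32^2≡61, 32^4≡83, 32^8≡41, 32^16≡76, 32^32≡105
46 = 32 + 8 + 4 + 2, so 32^46 ≡ 105·41·83·61 ≡ 101 (mod 107)

101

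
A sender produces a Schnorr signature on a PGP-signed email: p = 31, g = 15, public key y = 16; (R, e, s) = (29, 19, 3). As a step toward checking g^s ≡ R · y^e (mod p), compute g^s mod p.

15^2 = 225 ≡ 8
3 = 2 + 1, so 15^3 ≡ 8·15 ≡ 27 (mod 31)

27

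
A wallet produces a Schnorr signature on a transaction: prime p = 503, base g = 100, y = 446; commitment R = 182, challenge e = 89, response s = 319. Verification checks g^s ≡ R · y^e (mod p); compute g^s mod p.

100^319 mod 503 = 161

161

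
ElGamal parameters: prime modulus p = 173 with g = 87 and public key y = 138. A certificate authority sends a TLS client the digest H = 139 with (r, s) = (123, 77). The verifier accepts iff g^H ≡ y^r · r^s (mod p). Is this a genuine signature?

Left side g^H mod p:
87^2 = 7569 ≡ 130
87^4 ≡ 130^2 = 16900 ≡ 119
87^8 ≡ 119^2 = 14161 ≡ 148
87^16 ≡ 148^2 = 21904 ≡ 106
87^32 ≡ 106^2 = 11236 ≡ 164
87^64 ≡ 164^2 = 26896 ≡ 81
87^128 ≡ 81^2 = 6561 ≡ 160
139 = 128 + 8 + 2 + 1, so 87^139 ≡ 160·148·130·87 ≡ 19 (mod 173)
Right side y^r · r^s mod p:
138^2 = 19044 ≡ 14
138^4 ≡ 14^2 = 196 ≡ 23
138^8 ≡ 23^2 = 529 ≡ 10
138^16 ≡ 10^2 = 100
138^32 ≡ 100^2 = 10000 ≡ 139
138^64 ≡ 139^2 = 19321 ≡ 118
123 = 64 + 32 + 16 + 8 + 2 + 1, so 138^123 ≡ 118·139·100·10·14·138 ≡ 36 (mod 173)
123^2 = 15129 ≡ 78
123^4 ≡ 78^2 = 6084 ≡ 29
123^8 ≡ 29^2 = 841 ≡ 149
123^16 ≡ 149^2 = 22201 ≡ 57
123^32 ≡ 57^2 = 3249 ≡ 135
123^64 ≡ 135^2 = 18225 ≡ 60
77 = 64 + 8 + 4 + 1, so 123^77 ≡ 60·149·29·123 ≡ 63 (mod 173)
36·63 = 2268 ≡ 19 (mod 173)
19 ≡ 19 (mod 173), so the signature is genuine.

genuine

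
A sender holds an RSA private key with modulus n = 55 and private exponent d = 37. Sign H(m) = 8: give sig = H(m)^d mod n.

13

(H(m))^2 ≡ 8^2 = 64 ≡ 9
(H(m))^4 ≡ 9^2 = 81 ≡ 26
(H(m))^8 ≡ 26^2 = 676 ≡ 16
(H(m))^16 ≡ 16^2 = 256 ≡ 36
(H(m))^32 ≡ 36^2 = 1296 ≡ 31
37 = 32 + 4 + 1, so (H(m))^37 ≡ 31·26·8 ≡ 13 (mod 55)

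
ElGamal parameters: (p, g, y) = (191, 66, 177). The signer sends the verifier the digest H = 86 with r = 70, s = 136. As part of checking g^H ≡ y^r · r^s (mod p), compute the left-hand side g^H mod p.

Squares mod 191: 66^1≡66, 66^2≡154, 66^4≡32, 66^8≡69, 66^16≡177, 66^32≡5, 66^64≡25
86 = 64 + 16 + 4 + 2, so 66^86 ≡ 25·177·32·154 ≡ 121 (mod 191)

121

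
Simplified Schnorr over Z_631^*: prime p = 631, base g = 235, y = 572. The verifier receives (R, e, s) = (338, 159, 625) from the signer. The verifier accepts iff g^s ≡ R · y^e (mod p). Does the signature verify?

does not verify

g^s mod p:
235^625 mod 631 = 324
R · y^e mod p:
572^159 mod 631 = 407
338·407 = 137566 ≡ 8 (mod 631)
324 ≠ 8; the check fails.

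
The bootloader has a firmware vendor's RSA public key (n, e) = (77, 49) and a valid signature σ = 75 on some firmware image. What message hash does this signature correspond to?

σ^49 mod 77 = 5

5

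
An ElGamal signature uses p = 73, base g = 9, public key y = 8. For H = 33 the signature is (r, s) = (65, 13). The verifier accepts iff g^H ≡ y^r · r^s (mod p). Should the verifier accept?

Left side g^H mod p:
9^2 = 81 ≡ 8
9^4 ≡ 8^2 = 64
9^8 ≡ 64^2 = 4096 ≡ 8
9^16 ≡ 8^2 = 64
9^32 ≡ 64^2 = 4096 ≡ 8
33 = 32 + 1, so 9^33 ≡ 8·9 ≡ 72 (mod 73)
Right side y^r · r^s mod p:
8^2 = 64
8^4 ≡ 64^2 = 4096 ≡ 8
8^8 ≡ 8^2 = 64
8^16 ≡ 64^2 = 4096 ≡ 8
8^32 ≡ 8^2 = 64
8^64 ≡ 64^2 = 4096 ≡ 8
65 = 64 + 1, so 8^65 ≡ 8·8 ≡ 64 (mod 73)
65^2 = 4225 ≡ 64
65^4 ≡ 64^2 = 4096 ≡ 8
65^8 ≡ 8^2 = 64
13 = 8 + 4 + 1, so 65^13 ≡ 64·8·65 ≡ 65 (mod 73)
64·65 = 4160 ≡ 72 (mod 73)
72 ≡ 72 (mod 73), so the signature is genuine.

accept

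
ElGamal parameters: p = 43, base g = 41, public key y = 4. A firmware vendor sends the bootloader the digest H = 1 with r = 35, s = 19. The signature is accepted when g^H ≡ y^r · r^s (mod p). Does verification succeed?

Left side g^H mod p:
41^1 mod 43 = 41
Right side y^r · r^s mod p:
4^35 mod 43 = 1
35^19 mod 43 = 41
1·41 = 41 ≡ 41 (mod 43)
41 ≡ 41 (mod 43), so the signature is genuine.

passes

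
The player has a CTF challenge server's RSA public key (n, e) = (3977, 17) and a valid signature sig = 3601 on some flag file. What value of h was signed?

2922

sig^2 ≡ 3601^2 = 12967201 ≡ 2181
sig^4 ≡ 2181^2 = 4756761 ≡ 269
sig^8 ≡ 269^2 = 72361 ≡ 775
sig^16 ≡ 775^2 = 600625 ≡ 98
17 = 16 + 1, so sig^17 ≡ 98·3601 ≡ 2922 (mod 3977)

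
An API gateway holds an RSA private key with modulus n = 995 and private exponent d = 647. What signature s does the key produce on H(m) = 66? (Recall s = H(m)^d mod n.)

(H(m))^2 ≡ 66^2 = 4356 ≡ 376
(H(m))^4 ≡ 376^2 = 141376 ≡ 86
(H(m))^8 ≡ 86^2 = 7396 ≡ 431
(H(m))^16 ≡ 431^2 = 185761 ≡ 691
(H(m))^32 ≡ 691^2 = 477481 ≡ 876
(H(m))^64 ≡ 876^2 = 767376 ≡ 231
(H(m))^128 ≡ 231^2 = 53361 ≡ 626
(H(m))^256 ≡ 626^2 = 391876 ≡ 841
(H(m))^512 ≡ 841^2 = 707281 ≡ 831
647 = 512 + 128 + 4 + 2 + 1, so (H(m))^647 ≡ 831·626·86·376·66 ≡ 806 (mod 995)

806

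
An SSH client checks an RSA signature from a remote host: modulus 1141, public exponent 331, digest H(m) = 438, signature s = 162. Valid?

s^2 ≡ 162^2 = 26244 ≡ 1
s^4 ≡ 1^2 = 1
s^8 ≡ 1^2 = 1
s^16 ≡ 1^2 = 1
s^32 ≡ 1^2 = 1
s^64 ≡ 1^2 = 1
s^128 ≡ 1^2 = 1
s^256 ≡ 1^2 = 1
331 = 256 + 64 + 8 + 2 + 1, so s^331 ≡ 1·1·1·1·162 ≡ 162 (mod 1141)
s^331 mod 1141 = 162, but H(m) = 438.

no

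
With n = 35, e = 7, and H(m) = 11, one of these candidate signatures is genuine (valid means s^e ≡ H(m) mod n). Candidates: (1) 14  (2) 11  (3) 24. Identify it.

2

Candidate 1: Squares mod 35: 14^1≡14, 14^2≡21, 14^4≡21; 7 = 4 + 2 + 1, so 14^7 ≡ 21·21·14 ≡ 14 (mod 35)
Candidate 2: Squares mod 35: 11^1≡11, 11^2≡16, 11^4≡11; 7 = 4 + 2 + 1, so 11^7 ≡ 11·16·11 ≡ 11 (mod 35)
  → matches H(m) = 11
Candidate 3: Squares mod 35: 24^1≡24, 24^2≡16, 24^4≡11; 7 = 4 + 2 + 1, so 24^7 ≡ 11·16·24 ≡ 24 (mod 35)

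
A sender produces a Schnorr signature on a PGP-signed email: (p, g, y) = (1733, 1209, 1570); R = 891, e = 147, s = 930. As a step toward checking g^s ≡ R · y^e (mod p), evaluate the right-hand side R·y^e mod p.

1543

1570^147 mod 1733 = 1124
R · y^e ≡ 891·1124 = 1001484 ≡ 1543 (mod 1733)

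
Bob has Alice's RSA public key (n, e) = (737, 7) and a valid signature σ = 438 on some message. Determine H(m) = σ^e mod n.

301

σ^2 ≡ 438^2 = 191844 ≡ 224
σ^4 ≡ 224^2 = 50176 ≡ 60
7 = 4 + 2 + 1, so σ^7 ≡ 60·224·438 ≡ 301 (mod 737)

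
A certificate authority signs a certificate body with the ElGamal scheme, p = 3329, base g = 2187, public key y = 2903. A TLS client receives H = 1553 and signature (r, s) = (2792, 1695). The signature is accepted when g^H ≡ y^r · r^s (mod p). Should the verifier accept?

reject

Left side g^H mod p:
2187^2 = 4782969 ≡ 2525
2187^4 ≡ 2525^2 = 6375625 ≡ 590
2187^8 ≡ 590^2 = 348100 ≡ 1884
2187^16 ≡ 1884^2 = 3549456 ≡ 742
2187^32 ≡ 742^2 = 550564 ≡ 1279
2187^64 ≡ 1279^2 = 1635841 ≡ 1302
2187^128 ≡ 1302^2 = 1695204 ≡ 743
2187^256 ≡ 743^2 = 552049 ≡ 2764
2187^512 ≡ 2764^2 = 7639696 ≡ 2970
2187^1024 ≡ 2970^2 = 8820900 ≡ 2379
1553 = 1024 + 512 + 16 + 1, so 2187^1553 ≡ 2379·2970·742·2187 ≡ 558 (mod 3329)
Right side y^r · r^s mod p:
2903^2 = 8427409 ≡ 1710
2903^4 ≡ 1710^2 = 2924100 ≡ 1238
2903^8 ≡ 1238^2 = 1532644 ≡ 1304
2903^16 ≡ 1304^2 = 1700416 ≡ 2626
2903^32 ≡ 2626^2 = 6895876 ≡ 1517
2903^64 ≡ 1517^2 = 2301289 ≡ 950
2903^128 ≡ 950^2 = 902500 ≡ 341
2903^256 ≡ 341^2 = 116281 ≡ 3095
2903^512 ≡ 3095^2 = 9579025 ≡ 1492
2903^1024 ≡ 1492^2 = 2226064 ≡ 2292
2903^2048 ≡ 2292^2 = 5253264 ≡ 102
2792 = 2048 + 512 + 128 + 64 + 32 + 8, so 2903^2792 ≡ 102·1492·341·950·1517·1304 ≡ 520 (mod 3329)
2792^2 = 7795264 ≡ 2075
2792^4 ≡ 2075^2 = 4305625 ≡ 1228
2792^8 ≡ 1228^2 = 1507984 ≡ 3276
2792^16 ≡ 3276^2 = 10732176 ≡ 2809
2792^32 ≡ 2809^2 = 7890481 ≡ 751
2792^64 ≡ 751^2 = 564001 ≡ 1400
2792^128 ≡ 1400^2 = 1960000 ≡ 2548
2792^256 ≡ 2548^2 = 6492304 ≡ 754
2792^512 ≡ 754^2 = 568516 ≡ 2586
2792^1024 ≡ 2586^2 = 6687396 ≡ 2764
1695 = 1024 + 512 + 128 + 16 + 8 + 4 + 2 + 1, so 2792^1695 ≡ 2764·2586·2548·2809·3276·1228·2075·2792 ≡ 3318 (mod 3329)
520·3318 = 1725360 ≡ 938 (mod 3329)
558 ≠ 938, so verification fails.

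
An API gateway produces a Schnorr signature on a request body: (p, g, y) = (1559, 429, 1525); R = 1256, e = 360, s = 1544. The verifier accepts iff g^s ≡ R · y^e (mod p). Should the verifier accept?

g^s mod p:
429^2 = 184041 ≡ 79
429^4 ≡ 79^2 = 6241 ≡ 5
429^8 ≡ 5^2 = 25
429^16 ≡ 25^2 = 625
429^32 ≡ 625^2 = 390625 ≡ 875
429^64 ≡ 875^2 = 765625 ≡ 156
429^128 ≡ 156^2 = 24336 ≡ 951
429^256 ≡ 951^2 = 904401 ≡ 181
429^512 ≡ 181^2 = 32761 ≡ 22
429^1024 ≡ 22^2 = 484
1544 = 1024 + 512 + 8, so 429^1544 ≡ 484·22·25 ≡ 1170 (mod 1559)
R · y^e mod p:
1525^2 = 2325625 ≡ 1156
1525^4 ≡ 1156^2 = 1336336 ≡ 273
1525^8 ≡ 273^2 = 74529 ≡ 1256
1525^16 ≡ 1256^2 = 1577536 ≡ 1387
1525^32 ≡ 1387^2 = 1923769 ≡ 1522
1525^64 ≡ 1522^2 = 2316484 ≡ 1369
1525^128 ≡ 1369^2 = 1874161 ≡ 243
1525^256 ≡ 243^2 = 59049 ≡ 1366
360 = 256 + 64 + 32 + 8, so 1525^360 ≡ 1366·1369·1522·1256 ≡ 629 (mod 1559)
1256·629 = 790024 ≡ 1170 (mod 1559)
1170 ≡ 1170 (mod 1559); signature holds.

accept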